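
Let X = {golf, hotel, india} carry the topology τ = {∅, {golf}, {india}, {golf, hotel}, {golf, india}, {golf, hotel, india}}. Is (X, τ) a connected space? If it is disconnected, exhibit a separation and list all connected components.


(X, τ) is disconnected; components = [{india}, {golf, hotel}].

Find clopen sets (U ∈ τ with X ∖ U ∈ τ):
  U = ∅, X ∖ U = {golf, hotel, india} — both open, so U is clopen.
  U = {india}, X ∖ U = {golf, hotel} — both open, so U is clopen.
  U = {golf, hotel}, X ∖ U = {india} — both open, so U is clopen.
  U = {golf, hotel, india}, X ∖ U = ∅ — both open, so U is clopen.
Nontrivial clopen(s) exist: e.g. {india}. So (X, τ) is disconnected.
Compute connected components by grouping points that agree on all clopens:
  component: {india}
  component: {golf, hotel}


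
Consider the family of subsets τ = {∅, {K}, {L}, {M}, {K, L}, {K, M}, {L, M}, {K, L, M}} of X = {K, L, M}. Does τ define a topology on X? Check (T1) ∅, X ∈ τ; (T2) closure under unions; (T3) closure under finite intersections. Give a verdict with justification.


τ IS a topology on X.

Axiom (T1): ∅ ∈ τ? Yes; X ∈ τ? Yes.
Axiom (T2/T3): check pairwise unions and intersections of members of τ.
All pairwise intersections and unions checked — each lies in τ. Therefore τ satisfies (T1), (T2), (T3): it IS a topology on X.


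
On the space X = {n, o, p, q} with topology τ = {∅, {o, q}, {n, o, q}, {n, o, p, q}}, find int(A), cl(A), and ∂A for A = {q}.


int(A) = ∅, cl(A) = {n, o, p, q}, ∂A = {n, o, p, q}.

Closed sets in (X, τ) are complements of opens:
  closed(X, τ) = {∅, {p}, {n, p}, {n, o, p, q}}.
int(A) = ⋃ {U ∈ τ : U ⊆ A}. Opens contained in A: ∅.
Taking the union of these: int(A) = ∅.
cl(A) = ⋂ {C closed : A ⊆ C}. Closed sets containing A: {n, o, p, q}.
Intersecting these: cl(A) = {n, o, p, q}.
∂A = cl(A) ∖ int(A) = {n, o, p, q} ∖ ∅ = {n, o, p, q}.


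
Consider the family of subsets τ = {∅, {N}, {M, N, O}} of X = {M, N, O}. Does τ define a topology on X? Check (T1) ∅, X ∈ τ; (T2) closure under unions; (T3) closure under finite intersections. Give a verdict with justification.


τ IS a topology on X.

Axiom (T1): ∅ ∈ τ? Yes; X ∈ τ? Yes.
Axiom (T2/T3): check pairwise unions and intersections of members of τ.
All pairwise intersections and unions checked — each lies in τ. Therefore τ satisfies (T1), (T2), (T3): it IS a topology on X.


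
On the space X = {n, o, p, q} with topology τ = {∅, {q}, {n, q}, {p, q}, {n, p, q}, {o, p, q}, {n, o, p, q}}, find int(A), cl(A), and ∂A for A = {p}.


int(A) = ∅, cl(A) = {o, p}, ∂A = {o, p}.

Closed sets in (X, τ) are complements of opens:
  closed(X, τ) = {∅, {n}, {o}, {n, o}, {o, p}, {n, o, p}, {n, o, p, q}}.
int(A) = ⋃ {U ∈ τ : U ⊆ A}. Opens contained in A: ∅.
Taking the union of these: int(A) = ∅.
cl(A) = ⋂ {C closed : A ⊆ C}. Closed sets containing A: {o, p}, {n, o, p}, {n, o, p, q}.
Intersecting these: cl(A) = {o, p}.
∂A = cl(A) ∖ int(A) = {o, p} ∖ ∅ = {o, p}.


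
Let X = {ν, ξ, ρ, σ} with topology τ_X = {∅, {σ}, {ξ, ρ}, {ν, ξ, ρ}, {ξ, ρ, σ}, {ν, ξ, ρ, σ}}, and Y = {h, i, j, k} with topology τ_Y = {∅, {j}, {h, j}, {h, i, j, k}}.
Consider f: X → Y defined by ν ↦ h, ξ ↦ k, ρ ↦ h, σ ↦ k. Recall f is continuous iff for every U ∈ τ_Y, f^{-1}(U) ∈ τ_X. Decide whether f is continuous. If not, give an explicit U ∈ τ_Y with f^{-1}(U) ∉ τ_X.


f is NOT continuous.

Compute f^{-1}(U) for each U ∈ τ_Y:
  U = ∅: f^{-1}(U) = ∅ ∈ τ_X ✓.
  U = {j}: f^{-1}(U) = ∅ ∈ τ_X ✓.
  U = {h, j}: f^{-1}(U) = {ν, ρ} ∉ τ_X ✗.
  U = {h, i, j, k}: f^{-1}(U) = {ν, ξ, ρ, σ} ∈ τ_X ✓.
Found U = {h, j} with f^{-1}(U) = {ν, ρ} not in τ_X. Therefore f is NOT continuous.


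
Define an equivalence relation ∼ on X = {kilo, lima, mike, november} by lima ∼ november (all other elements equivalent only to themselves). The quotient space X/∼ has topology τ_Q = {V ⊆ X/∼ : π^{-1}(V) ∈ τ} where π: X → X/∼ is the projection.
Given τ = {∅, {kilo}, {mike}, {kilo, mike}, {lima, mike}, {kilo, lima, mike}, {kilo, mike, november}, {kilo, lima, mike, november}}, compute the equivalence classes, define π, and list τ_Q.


X/∼ = {[kilo], [lima=november], [mike]}; |τ_Q| = 5.

Equivalence classes: [kilo], [lima=november], [mike].
Quotient map π: X → X/∼ sends kilo ↦ [kilo], lima ↦ [lima=november], mike ↦ [mike], november ↦ [lima=november].
For each subset V ⊆ X/∼, compute π^{-1}(V) ⊆ X and check whether π^{-1}(V) ∈ τ. V is open in τ_Q iff π^{-1}(V) ∈ τ.
  V = {}: π^{-1}(V) = ∅ ∈ τ ✓.
  V = {[kilo]}: π^{-1}(V) = {kilo} ∈ τ ✓.
  V = {[lima=november]}: π^{-1}(V) = {lima, november} ∉ τ ✗.
  V = {[kilo], [lima=november]}: π^{-1}(V) = {kilo, lima, november} ∉ τ ✗.
  V = {[mike]}: π^{-1}(V) = {mike} ∈ τ ✓.
  V = {[kilo], [mike]}: π^{-1}(V) = {kilo, mike} ∈ τ ✓.
  V = {[lima=november], [mike]}: π^{-1}(V) = {lima, mike, november} ∉ τ ✗.
  V = {[kilo], [lima=november], [mike]}: π^{-1}(V) = {kilo, lima, mike, november} ∈ τ ✓.
Open sets in the quotient: τ_Q = {{}, {[kilo]}, {[mike]}, {[kilo], [mike]}, {[kilo], [lima=november], [mike]}} (5 elements).


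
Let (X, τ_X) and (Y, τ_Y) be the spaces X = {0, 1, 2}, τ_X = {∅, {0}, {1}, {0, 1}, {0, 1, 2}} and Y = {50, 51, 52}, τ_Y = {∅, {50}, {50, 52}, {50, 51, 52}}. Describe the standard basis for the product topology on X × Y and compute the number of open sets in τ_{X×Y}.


Basis B = {∅ × ∅, {0} × {50}, {1} × {50}, {0} × {50, 52}, {0, 1} × {50}, {1} × {50, 52}, {0} × {50, 51, 52}, {0, 1, 2} × {50}, {1} × {50, 51, 52}, {0, 1} × {50, 52}, {0, 1} × {50, 51, 52}, {0, 1, 2} × {50, 52}, {0, 1, 2} × {50, 51, 52}}; |τ_{X×Y}| = 30.

Enumerate products U × V with U ∈ τ_X, V ∈ τ_Y (deduplicated):
  ∅ × ∅ = {} (∅)
  {0} × {50} = {(0,50)}
  {1} × {50} = {(1,50)}
  {0} × {50, 52} = {(0,50), (0,52)}
  {0, 1} × {50} = {(0,50), (1,50)}
  {1} × {50, 52} = {(1,50), (1,52)}
  {0} × {50, 51, 52} = {(0,50), (0,51), (0,52)}
  {0, 1, 2} × {50} = {(0,50), (1,50), (2,50)}
  {1} × {50, 51, 52} = {(1,50), (1,51), (1,52)}
  {0, 1} × {50, 52} = {(0,50), (0,52), (1,50), (1,52)}
  {0, 1} × {50, 51, 52} = {(0,50), (0,51), (0,52), (1,50), (1,51), (1,52)}
  {0, 1, 2} × {50, 52} = {(0,50), (0,52), (1,50), (1,52), (2,50), (2,52)}
  {0, 1, 2} × {50, 51, 52} = {(0,50), (0,51), (0,52), (1,50), (1,51), (1,52), (2,50), (2,51), (2,52)}
These 13 distinct sets form the basis B.
Close under arbitrary unions to get τ_{X×Y}; counting gives |τ_{X×Y}| = 30.


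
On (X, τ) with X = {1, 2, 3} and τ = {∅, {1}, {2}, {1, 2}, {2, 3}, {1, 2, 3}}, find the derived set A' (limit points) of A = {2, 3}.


A' = {3}

For each x ∈ X, list the open sets U ∈ τ with x ∈ U, then check whether U ∩ (A ∖ {x}) ≠ ∅ for every such U.
  x = 1: open {1} ∋ x has {1} ∩ (A ∖ {1}) = ∅, so x is NOT a limit point.
  x = 2: open {2} ∋ x has {2} ∩ (A ∖ {2}) = ∅, so x is NOT a limit point.
  x = 3: opens ∋ x are {2, 3}, {1, 2, 3}; each meets A ∖ {3}, so x IS a limit point.
Collecting: A' = {3}.


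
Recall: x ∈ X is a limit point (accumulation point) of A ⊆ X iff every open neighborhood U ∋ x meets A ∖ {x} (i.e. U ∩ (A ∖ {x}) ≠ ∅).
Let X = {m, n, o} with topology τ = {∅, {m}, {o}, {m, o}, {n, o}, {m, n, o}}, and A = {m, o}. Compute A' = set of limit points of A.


A' = {n}

For each x ∈ X, list the open sets U ∈ τ with x ∈ U, then check whether U ∩ (A ∖ {x}) ≠ ∅ for every such U.
  x = m: open {m} ∋ x has {m} ∩ (A ∖ {m}) = ∅, so x is NOT a limit point.
  x = n: opens ∋ x are {n, o}, {m, n, o}; each meets A ∖ {n}, so x IS a limit point.
  x = o: open {o} ∋ x has {o} ∩ (A ∖ {o}) = ∅, so x is NOT a limit point.
Collecting: A' = {n}.


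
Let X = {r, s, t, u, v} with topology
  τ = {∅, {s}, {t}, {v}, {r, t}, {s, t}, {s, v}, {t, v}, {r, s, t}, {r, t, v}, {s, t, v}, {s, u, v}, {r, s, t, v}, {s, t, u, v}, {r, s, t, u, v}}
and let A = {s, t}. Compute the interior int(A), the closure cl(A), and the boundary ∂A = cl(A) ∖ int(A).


int(A) = {s, t}, cl(A) = {r, s, t, u}, ∂A = {r, u}.

Closed sets in (X, τ) are complements of opens:
  closed(X, τ) = {∅, {r}, {u}, {r, t}, {r, u}, {s, u}, {u, v}, {r, s, u}, {r, t, u}, {r, u, v}, {s, u, v}, {r, s, t, u}, {r, s, u, v}, {r, t, u, v}, {r, s, t, u, v}}.
int(A) = ⋃ {U ∈ τ : U ⊆ A}. Opens contained in A: ∅, {s}, {t}, {s, t}.
Taking the union of these: int(A) = {s, t}.
cl(A) = ⋂ {C closed : A ⊆ C}. Closed sets containing A: {r, s, t, u}, {r, s, t, u, v}.
Intersecting these: cl(A) = {r, s, t, u}.
∂A = cl(A) ∖ int(A) = {r, s, t, u} ∖ {s, t} = {r, u}.


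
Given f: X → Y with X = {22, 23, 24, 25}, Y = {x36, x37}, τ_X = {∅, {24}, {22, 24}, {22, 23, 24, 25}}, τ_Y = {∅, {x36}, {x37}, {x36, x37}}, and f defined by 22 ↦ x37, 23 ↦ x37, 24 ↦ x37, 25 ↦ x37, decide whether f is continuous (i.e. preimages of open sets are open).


f IS continuous.

Compute f^{-1}(U) for each U ∈ τ_Y:
  U = ∅: f^{-1}(U) = ∅ ∈ τ_X ✓.
  U = {x36}: f^{-1}(U) = ∅ ∈ τ_X ✓.
  U = {x37}: f^{-1}(U) = {22, 23, 24, 25} ∈ τ_X ✓.
  U = {x36, x37}: f^{-1}(U) = {22, 23, 24, 25} ∈ τ_X ✓.
Every preimage lies in τ_X, so f IS continuous.


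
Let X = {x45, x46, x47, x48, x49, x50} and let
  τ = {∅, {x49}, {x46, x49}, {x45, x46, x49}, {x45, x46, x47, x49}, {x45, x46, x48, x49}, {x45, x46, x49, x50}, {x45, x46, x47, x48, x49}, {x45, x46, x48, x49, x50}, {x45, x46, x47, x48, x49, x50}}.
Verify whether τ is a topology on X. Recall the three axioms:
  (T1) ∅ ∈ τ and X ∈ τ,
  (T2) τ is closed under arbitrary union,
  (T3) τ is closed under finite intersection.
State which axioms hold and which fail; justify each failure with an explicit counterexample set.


τ is NOT a topology on X.

Axiom (T1): ∅ ∈ τ? Yes; X ∈ τ? Yes.
Axiom (T2/T3): check pairwise unions and intersections of members of τ.
Counterexample for (T2): {x45, x46, x47, x49} ∪ {x45, x46, x49, x50} = {x45, x46, x47, x49, x50} ∉ τ. Therefore τ is NOT a topology.


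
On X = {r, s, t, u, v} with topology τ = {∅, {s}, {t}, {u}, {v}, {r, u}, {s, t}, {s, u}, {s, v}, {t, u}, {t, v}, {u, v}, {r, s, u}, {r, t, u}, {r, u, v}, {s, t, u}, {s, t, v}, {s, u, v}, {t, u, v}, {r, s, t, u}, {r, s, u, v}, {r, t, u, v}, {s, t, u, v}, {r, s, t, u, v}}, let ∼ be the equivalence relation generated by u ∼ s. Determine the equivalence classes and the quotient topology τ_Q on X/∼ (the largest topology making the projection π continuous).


X/∼ = {[r], [s=u], [t], [v]}; |τ_Q| = 12.

Equivalence classes: [r], [s=u], [t], [v].
Quotient map π: X → X/∼ sends r ↦ [r], s ↦ [s=u], t ↦ [t], u ↦ [s=u], v ↦ [v].
For each subset V ⊆ X/∼, compute π^{-1}(V) ⊆ X and check whether π^{-1}(V) ∈ τ. V is open in τ_Q iff π^{-1}(V) ∈ τ.
  V = {}: π^{-1}(V) = ∅ ∈ τ ✓.
  V = {[r]}: π^{-1}(V) = {r} ∉ τ ✗.
  V = {[s=u]}: π^{-1}(V) = {s, u} ∈ τ ✓.
  V = {[r], [s=u]}: π^{-1}(V) = {r, s, u} ∈ τ ✓.
  V = {[t]}: π^{-1}(V) = {t} ∈ τ ✓.
  V = {[r], [t]}: π^{-1}(V) = {r, t} ∉ τ ✗.
  V = {[s=u], [t]}: π^{-1}(V) = {s, t, u} ∈ τ ✓.
  V = {[r], [s=u], [t]}: π^{-1}(V) = {r, s, t, u} ∈ τ ✓.
  V = {[v]}: π^{-1}(V) = {v} ∈ τ ✓.
  V = {[r], [v]}: π^{-1}(V) = {r, v} ∉ τ ✗.
  V = {[s=u], [v]}: π^{-1}(V) = {s, u, v} ∈ τ ✓.
  V = {[r], [s=u], [v]}: π^{-1}(V) = {r, s, u, v} ∈ τ ✓.
  V = {[t], [v]}: π^{-1}(V) = {t, v} ∈ τ ✓.
  V = {[r], [t], [v]}: π^{-1}(V) = {r, t, v} ∉ τ ✗.
  V = {[s=u], [t], [v]}: π^{-1}(V) = {s, t, u, v} ∈ τ ✓.
  V = {[r], [s=u], [t], [v]}: π^{-1}(V) = {r, s, t, u, v} ∈ τ ✓.
Open sets in the quotient: τ_Q = {{}, {[s=u]}, {[r], [s=u]}, {[t]}, {[s=u], [t]}, {[r], [s=u], [t]}, {[v]}, {[s=u], [v]}, {[r], [s=u], [v]}, {[t], [v]}, {[s=u], [t], [v]}, {[r], [s=u], [t], [v]}} (12 elements).


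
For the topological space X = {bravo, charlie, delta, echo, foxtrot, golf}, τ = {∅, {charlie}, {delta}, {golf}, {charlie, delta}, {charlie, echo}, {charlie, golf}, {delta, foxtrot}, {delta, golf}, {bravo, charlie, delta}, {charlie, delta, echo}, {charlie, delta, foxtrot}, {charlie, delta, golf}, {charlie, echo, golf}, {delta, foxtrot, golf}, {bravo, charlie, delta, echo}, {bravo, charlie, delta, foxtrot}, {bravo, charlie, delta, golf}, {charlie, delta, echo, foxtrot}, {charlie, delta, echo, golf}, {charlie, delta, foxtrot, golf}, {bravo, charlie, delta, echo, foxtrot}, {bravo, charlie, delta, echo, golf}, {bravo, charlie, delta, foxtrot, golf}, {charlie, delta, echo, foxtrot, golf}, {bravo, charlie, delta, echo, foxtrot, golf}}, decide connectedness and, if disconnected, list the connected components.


(X, τ) is disconnected; components = [{golf}, {bravo, charlie, delta, echo, foxtrot}].

Find clopen sets (U ∈ τ with X ∖ U ∈ τ):
  U = ∅, X ∖ U = {bravo, charlie, delta, echo, foxtrot, golf} — both open, so U is clopen.
  U = {golf}, X ∖ U = {bravo, charlie, delta, echo, foxtrot} — both open, so U is clopen.
  U = {bravo, charlie, delta, echo, foxtrot}, X ∖ U = {golf} — both open, so U is clopen.
  U = {bravo, charlie, delta, echo, foxtrot, golf}, X ∖ U = ∅ — both open, so U is clopen.
Nontrivial clopen(s) exist: e.g. {golf}. So (X, τ) is disconnected.
Compute connected components by grouping points that agree on all clopens:
  component: {golf}
  component: {bravo, charlie, delta, echo, foxtrot}


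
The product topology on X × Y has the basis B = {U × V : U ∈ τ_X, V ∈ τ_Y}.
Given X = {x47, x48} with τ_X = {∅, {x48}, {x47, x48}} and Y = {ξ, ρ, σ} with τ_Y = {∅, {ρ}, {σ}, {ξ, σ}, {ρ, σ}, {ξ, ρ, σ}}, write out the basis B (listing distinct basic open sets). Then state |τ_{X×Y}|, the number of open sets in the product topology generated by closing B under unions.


Basis B = {∅ × ∅, {x48} × {ρ}, {x48} × {σ}, {x47, x48} × {ρ}, {x47, x48} × {σ}, {x48} × {ξ, σ}, {x48} × {ρ, σ}, {x48} × {ξ, ρ, σ}, {x47, x48} × {ξ, σ}, {x47, x48} × {ρ, σ}, {x47, x48} × {ξ, ρ, σ}}; |τ_{X×Y}| = 18.

Enumerate products U × V with U ∈ τ_X, V ∈ τ_Y (deduplicated):
  ∅ × ∅ = {} (∅)
  {x48} × {ρ} = {(x48,ρ)}
  {x48} × {σ} = {(x48,σ)}
  {x47, x48} × {ρ} = {(x47,ρ), (x48,ρ)}
  {x47, x48} × {σ} = {(x47,σ), (x48,σ)}
  {x48} × {ξ, σ} = {(x48,ξ), (x48,σ)}
  {x48} × {ρ, σ} = {(x48,ρ), (x48,σ)}
  {x48} × {ξ, ρ, σ} = {(x48,ξ), (x48,ρ), (x48,σ)}
  {x47, x48} × {ξ, σ} = {(x47,ξ), (x47,σ), (x48,ξ), (x48,σ)}
  {x47, x48} × {ρ, σ} = {(x47,ρ), (x47,σ), (x48,ρ), (x48,σ)}
  {x47, x48} × {ξ, ρ, σ} = {(x47,ξ), (x47,ρ), (x47,σ), (x48,ξ), (x48,ρ), (x48,σ)}
These 11 distinct sets form the basis B.
Close under arbitrary unions to get τ_{X×Y}; counting gives |τ_{X×Y}| = 18.


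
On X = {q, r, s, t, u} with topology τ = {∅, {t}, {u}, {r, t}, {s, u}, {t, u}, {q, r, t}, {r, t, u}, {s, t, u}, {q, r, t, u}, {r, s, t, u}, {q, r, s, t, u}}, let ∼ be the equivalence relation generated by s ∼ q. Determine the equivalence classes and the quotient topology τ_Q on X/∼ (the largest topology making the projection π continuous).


X/∼ = {[q=s], [r], [t], [u]}; |τ_Q| = 7.

Equivalence classes: [q=s], [r], [t], [u].
Quotient map π: X → X/∼ sends q ↦ [q=s], r ↦ [r], s ↦ [q=s], t ↦ [t], u ↦ [u].
For each subset V ⊆ X/∼, compute π^{-1}(V) ⊆ X and check whether π^{-1}(V) ∈ τ. V is open in τ_Q iff π^{-1}(V) ∈ τ.
  V = {}: π^{-1}(V) = ∅ ∈ τ ✓.
  V = {[q=s]}: π^{-1}(V) = {q, s} ∉ τ ✗.
  V = {[r]}: π^{-1}(V) = {r} ∉ τ ✗.
  V = {[q=s], [r]}: π^{-1}(V) = {q, r, s} ∉ τ ✗.
  V = {[t]}: π^{-1}(V) = {t} ∈ τ ✓.
  V = {[q=s], [t]}: π^{-1}(V) = {q, s, t} ∉ τ ✗.
  V = {[r], [t]}: π^{-1}(V) = {r, t} ∈ τ ✓.
  V = {[q=s], [r], [t]}: π^{-1}(V) = {q, r, s, t} ∉ τ ✗.
  V = {[u]}: π^{-1}(V) = {u} ∈ τ ✓.
  V = {[q=s], [u]}: π^{-1}(V) = {q, s, u} ∉ τ ✗.
  V = {[r], [u]}: π^{-1}(V) = {r, u} ∉ τ ✗.
  V = {[q=s], [r], [u]}: π^{-1}(V) = {q, r, s, u} ∉ τ ✗.
  V = {[t], [u]}: π^{-1}(V) = {t, u} ∈ τ ✓.
  V = {[q=s], [t], [u]}: π^{-1}(V) = {q, s, t, u} ∉ τ ✗.
  V = {[r], [t], [u]}: π^{-1}(V) = {r, t, u} ∈ τ ✓.
  V = {[q=s], [r], [t], [u]}: π^{-1}(V) = {q, r, s, t, u} ∈ τ ✓.
Open sets in the quotient: τ_Q = {{}, {[t]}, {[r], [t]}, {[u]}, {[t], [u]}, {[r], [t], [u]}, {[q=s], [r], [t], [u]}} (7 elements).


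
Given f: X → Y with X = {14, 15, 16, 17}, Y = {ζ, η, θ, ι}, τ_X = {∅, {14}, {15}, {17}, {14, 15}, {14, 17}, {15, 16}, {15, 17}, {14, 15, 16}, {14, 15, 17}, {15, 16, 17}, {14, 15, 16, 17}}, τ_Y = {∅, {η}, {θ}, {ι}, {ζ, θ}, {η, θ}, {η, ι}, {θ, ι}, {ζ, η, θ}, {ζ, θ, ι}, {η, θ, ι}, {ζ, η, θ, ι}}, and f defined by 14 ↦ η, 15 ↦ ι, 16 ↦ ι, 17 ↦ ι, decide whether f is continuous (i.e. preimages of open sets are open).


f IS continuous.

Compute f^{-1}(U) for each U ∈ τ_Y:
  U = ∅: f^{-1}(U) = ∅ ∈ τ_X ✓.
  U = {η}: f^{-1}(U) = {14} ∈ τ_X ✓.
  U = {θ}: f^{-1}(U) = ∅ ∈ τ_X ✓.
  U = {ι}: f^{-1}(U) = {15, 16, 17} ∈ τ_X ✓.
  U = {ζ, θ}: f^{-1}(U) = ∅ ∈ τ_X ✓.
  U = {η, θ}: f^{-1}(U) = {14} ∈ τ_X ✓.
  U = {η, ι}: f^{-1}(U) = {14, 15, 16, 17} ∈ τ_X ✓.
  U = {θ, ι}: f^{-1}(U) = {15, 16, 17} ∈ τ_X ✓.
  U = {ζ, η, θ}: f^{-1}(U) = {14} ∈ τ_X ✓.
  U = {ζ, θ, ι}: f^{-1}(U) = {15, 16, 17} ∈ τ_X ✓.
  U = {η, θ, ι}: f^{-1}(U) = {14, 15, 16, 17} ∈ τ_X ✓.
  U = {ζ, η, θ, ι}: f^{-1}(U) = {14, 15, 16, 17} ∈ τ_X ✓.
Every preimage lies in τ_X, so f IS continuous.


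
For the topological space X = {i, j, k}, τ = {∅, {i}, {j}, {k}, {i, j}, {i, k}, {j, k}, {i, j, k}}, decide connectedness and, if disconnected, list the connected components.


(X, τ) is disconnected; components = [{i}, {j}, {k}].

Find clopen sets (U ∈ τ with X ∖ U ∈ τ):
  U = ∅, X ∖ U = {i, j, k} — both open, so U is clopen.
  U = {i}, X ∖ U = {j, k} — both open, so U is clopen.
  U = {j}, X ∖ U = {i, k} — both open, so U is clopen.
  U = {k}, X ∖ U = {i, j} — both open, so U is clopen.
  U = {i, j}, X ∖ U = {k} — both open, so U is clopen.
  U = {i, k}, X ∖ U = {j} — both open, so U is clopen.
  U = {j, k}, X ∖ U = {i} — both open, so U is clopen.
  U = {i, j, k}, X ∖ U = ∅ — both open, so U is clopen.
Nontrivial clopen(s) exist: e.g. {i, j}. So (X, τ) is disconnected.
Compute connected components by grouping points that agree on all clopens:
  component: {i}
  component: {j}
  component: {k}


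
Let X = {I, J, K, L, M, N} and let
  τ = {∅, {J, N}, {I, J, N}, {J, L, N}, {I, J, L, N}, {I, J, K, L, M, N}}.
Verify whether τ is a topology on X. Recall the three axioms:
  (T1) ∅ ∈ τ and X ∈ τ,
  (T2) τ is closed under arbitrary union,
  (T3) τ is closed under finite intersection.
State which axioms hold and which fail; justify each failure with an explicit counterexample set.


τ IS a topology on X.

Axiom (T1): ∅ ∈ τ? Yes; X ∈ τ? Yes.
Axiom (T2/T3): check pairwise unions and intersections of members of τ.
All pairwise intersections and unions checked — each lies in τ. Therefore τ satisfies (T1), (T2), (T3): it IS a topology on X.


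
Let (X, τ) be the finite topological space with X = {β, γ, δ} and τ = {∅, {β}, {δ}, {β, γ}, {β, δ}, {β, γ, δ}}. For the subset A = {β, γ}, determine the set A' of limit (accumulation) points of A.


A' = {γ}

For each x ∈ X, list the open sets U ∈ τ with x ∈ U, then check whether U ∩ (A ∖ {x}) ≠ ∅ for every such U.
  x = β: open {β} ∋ x has {β} ∩ (A ∖ {β}) = ∅, so x is NOT a limit point.
  x = γ: opens ∋ x are {β, γ}, {β, γ, δ}; each meets A ∖ {γ}, so x IS a limit point.
  x = δ: open {δ} ∋ x has {δ} ∩ (A ∖ {δ}) = ∅, so x is NOT a limit point.
Collecting: A' = {γ}.


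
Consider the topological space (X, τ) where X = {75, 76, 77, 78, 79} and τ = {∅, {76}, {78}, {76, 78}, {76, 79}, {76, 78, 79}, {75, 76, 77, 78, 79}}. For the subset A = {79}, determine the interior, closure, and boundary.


int(A) = ∅, cl(A) = {75, 77, 79}, ∂A = {75, 77, 79}.

Closed sets in (X, τ) are complements of opens:
  closed(X, τ) = {∅, {75, 77}, {75, 77, 78}, {75, 77, 79}, {75, 76, 77, 79}, {75, 77, 78, 79}, {75, 76, 77, 78, 79}}.
int(A) = ⋃ {U ∈ τ : U ⊆ A}. Opens contained in A: ∅.
Taking the union of these: int(A) = ∅.
cl(A) = ⋂ {C closed : A ⊆ C}. Closed sets containing A: {75, 77, 79}, {75, 76, 77, 79}, {75, 77, 78, 79}, {75, 76, 77, 78, 79}.
Intersecting these: cl(A) = {75, 77, 79}.
∂A = cl(A) ∖ int(A) = {75, 77, 79} ∖ ∅ = {75, 77, 79}.


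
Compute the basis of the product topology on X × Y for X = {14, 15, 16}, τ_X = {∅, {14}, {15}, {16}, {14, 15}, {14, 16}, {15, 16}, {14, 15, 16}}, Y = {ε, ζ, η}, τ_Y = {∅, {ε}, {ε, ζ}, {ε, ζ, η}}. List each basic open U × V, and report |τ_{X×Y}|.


Basis B = {∅ × ∅, {14} × {ε}, {15} × {ε}, {16} × {ε}, {14} × {ε, ζ}, {14, 15} × {ε}, {14, 16} × {ε}, {15} × {ε, ζ}, {15, 16} × {ε}, {16} × {ε, ζ}, {14} × {ε, ζ, η}, {14, 15, 16} × {ε}, {15} × {ε, ζ, η}, {16} × {ε, ζ, η}, {14, 15} × {ε, ζ}, {14, 16} × {ε, ζ}, {15, 16} × {ε, ζ}, {14, 15} × {ε, ζ, η}, {14, 16} × {ε, ζ, η}, {14, 15, 16} × {ε, ζ}, {15, 16} × {ε, ζ, η}, {14, 15, 16} × {ε, ζ, η}}; |τ_{X×Y}| = 64.

Enumerate products U × V with U ∈ τ_X, V ∈ τ_Y (deduplicated):
  ∅ × ∅ = {} (∅)
  {14} × {ε} = {(14,ε)}
  {15} × {ε} = {(15,ε)}
  {16} × {ε} = {(16,ε)}
  {14} × {ε, ζ} = {(14,ε), (14,ζ)}
  {14, 15} × {ε} = {(14,ε), (15,ε)}
  {14, 16} × {ε} = {(14,ε), (16,ε)}
  {15} × {ε, ζ} = {(15,ε), (15,ζ)}
  {15, 16} × {ε} = {(15,ε), (16,ε)}
  {16} × {ε, ζ} = {(16,ε), (16,ζ)}
  {14} × {ε, ζ, η} = {(14,ε), (14,ζ), (14,η)}
  {14, 15, 16} × {ε} = {(14,ε), (15,ε), (16,ε)}
  {15} × {ε, ζ, η} = {(15,ε), (15,ζ), (15,η)}
  {16} × {ε, ζ, η} = {(16,ε), (16,ζ), (16,η)}
  {14, 15} × {ε, ζ} = {(14,ε), (14,ζ), (15,ε), (15,ζ)}
  {14, 16} × {ε, ζ} = {(14,ε), (14,ζ), (16,ε), (16,ζ)}
  {15, 16} × {ε, ζ} = {(15,ε), (15,ζ), (16,ε), (16,ζ)}
  {14, 15} × {ε, ζ, η} = {(14,ε), (14,ζ), (14,η), (15,ε), (15,ζ), (15,η)}
  {14, 16} × {ε, ζ, η} = {(14,ε), (14,ζ), (14,η), (16,ε), (16,ζ), (16,η)}
  {14, 15, 16} × {ε, ζ} = {(14,ε), (14,ζ), (15,ε), (15,ζ), (16,ε), (16,ζ)}
  {15, 16} × {ε, ζ, η} = {(15,ε), (15,ζ), (15,η), (16,ε), (16,ζ), (16,η)}
  {14, 15, 16} × {ε, ζ, η} = {(14,ε), (14,ζ), (14,η), (15,ε), (15,ζ), (15,η), (16,ε), (16,ζ), (16,η)}
These 22 distinct sets form the basis B.
Close under arbitrary unions to get τ_{X×Y}; counting gives |τ_{X×Y}| = 64.


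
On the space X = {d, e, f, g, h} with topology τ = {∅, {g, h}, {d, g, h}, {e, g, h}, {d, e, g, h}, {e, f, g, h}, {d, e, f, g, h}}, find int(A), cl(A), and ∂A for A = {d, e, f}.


int(A) = ∅, cl(A) = {d, e, f}, ∂A = {d, e, f}.

Closed sets in (X, τ) are complements of opens:
  closed(X, τ) = {∅, {d}, {f}, {d, f}, {e, f}, {d, e, f}, {d, e, f, g, h}}.
int(A) = ⋃ {U ∈ τ : U ⊆ A}. Opens contained in A: ∅.
Taking the union of these: int(A) = ∅.
cl(A) = ⋂ {C closed : A ⊆ C}. Closed sets containing A: {d, e, f}, {d, e, f, g, h}.
Intersecting these: cl(A) = {d, e, f}.
∂A = cl(A) ∖ int(A) = {d, e, f} ∖ ∅ = {d, e, f}.


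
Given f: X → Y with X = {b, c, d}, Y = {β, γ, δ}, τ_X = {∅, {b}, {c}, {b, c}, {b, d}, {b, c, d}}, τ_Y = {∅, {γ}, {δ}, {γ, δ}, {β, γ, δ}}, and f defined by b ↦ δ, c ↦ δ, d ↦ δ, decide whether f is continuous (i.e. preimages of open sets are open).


f IS continuous.

Compute f^{-1}(U) for each U ∈ τ_Y:
  U = ∅: f^{-1}(U) = ∅ ∈ τ_X ✓.
  U = {γ}: f^{-1}(U) = ∅ ∈ τ_X ✓.
  U = {δ}: f^{-1}(U) = {b, c, d} ∈ τ_X ✓.
  U = {γ, δ}: f^{-1}(U) = {b, c, d} ∈ τ_X ✓.
  U = {β, γ, δ}: f^{-1}(U) = {b, c, d} ∈ τ_X ✓.
Every preimage lies in τ_X, so f IS continuous.


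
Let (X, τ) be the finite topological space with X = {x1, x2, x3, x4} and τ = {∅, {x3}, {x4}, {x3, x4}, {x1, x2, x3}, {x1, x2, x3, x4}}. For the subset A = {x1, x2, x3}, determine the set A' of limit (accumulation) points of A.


A' = {x1, x2}

For each x ∈ X, list the open sets U ∈ τ with x ∈ U, then check whether U ∩ (A ∖ {x}) ≠ ∅ for every such U.
  x = x1: opens ∋ x are {x1, x2, x3}, {x1, x2, x3, x4}; each meets A ∖ {x1}, so x IS a limit point.
  x = x2: opens ∋ x are {x1, x2, x3}, {x1, x2, x3, x4}; each meets A ∖ {x2}, so x IS a limit point.
  x = x3: open {x3} ∋ x has {x3} ∩ (A ∖ {x3}) = ∅, so x is NOT a limit point.
  x = x4: open {x4} ∋ x has {x4} ∩ (A ∖ {x4}) = ∅, so x is NOT a limit point.
Collecting: A' = {x1, x2}.


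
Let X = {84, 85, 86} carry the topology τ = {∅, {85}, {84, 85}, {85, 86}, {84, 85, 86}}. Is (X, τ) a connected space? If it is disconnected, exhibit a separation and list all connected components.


(X, τ) is connected.

Find clopen sets (U ∈ τ with X ∖ U ∈ τ):
  U = ∅, X ∖ U = {84, 85, 86} — both open, so U is clopen.
  U = {84, 85, 86}, X ∖ U = ∅ — both open, so U is clopen.
Only trivial clopens (∅ and X) exist, so (X, τ) is connected.
Compute connected components by grouping points that agree on all clopens:
  component: {84, 85, 86}


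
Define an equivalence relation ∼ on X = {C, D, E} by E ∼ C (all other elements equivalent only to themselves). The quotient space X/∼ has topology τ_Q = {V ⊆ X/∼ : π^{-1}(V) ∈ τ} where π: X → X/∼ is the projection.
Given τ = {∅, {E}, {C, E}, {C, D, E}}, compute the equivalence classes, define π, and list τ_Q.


X/∼ = {[C=E], [D]}; |τ_Q| = 3.

Equivalence classes: [C=E], [D].
Quotient map π: X → X/∼ sends C ↦ [C=E], D ↦ [D], E ↦ [C=E].
For each subset V ⊆ X/∼, compute π^{-1}(V) ⊆ X and check whether π^{-1}(V) ∈ τ. V is open in τ_Q iff π^{-1}(V) ∈ τ.
  V = {}: π^{-1}(V) = ∅ ∈ τ ✓.
  V = {[C=E]}: π^{-1}(V) = {C, E} ∈ τ ✓.
  V = {[D]}: π^{-1}(V) = {D} ∉ τ ✗.
  V = {[C=E], [D]}: π^{-1}(V) = {C, D, E} ∈ τ ✓.
Open sets in the quotient: τ_Q = {{}, {[C=E]}, {[C=E], [D]}} (3 elements).


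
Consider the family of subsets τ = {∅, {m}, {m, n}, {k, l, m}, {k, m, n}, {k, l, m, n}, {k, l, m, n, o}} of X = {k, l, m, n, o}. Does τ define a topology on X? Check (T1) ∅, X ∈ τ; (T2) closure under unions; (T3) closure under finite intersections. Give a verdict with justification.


τ is NOT a topology on X.

Axiom (T1): ∅ ∈ τ? Yes; X ∈ τ? Yes.
Axiom (T2/T3): check pairwise unions and intersections of members of τ.
Counterexample for (T3): {k, l, m} ∩ {k, m, n} = {k, m} ∉ τ. Therefore τ is NOT a topology.


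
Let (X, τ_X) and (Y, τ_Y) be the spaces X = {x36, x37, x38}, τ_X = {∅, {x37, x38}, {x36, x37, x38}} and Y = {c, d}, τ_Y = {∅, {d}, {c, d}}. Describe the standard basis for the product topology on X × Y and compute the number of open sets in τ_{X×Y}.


Basis B = {∅ × ∅, {x37, x38} × {d}, {x36, x37, x38} × {d}, {x37, x38} × {c, d}, {x36, x37, x38} × {c, d}}; |τ_{X×Y}| = 6.

Enumerate products U × V with U ∈ τ_X, V ∈ τ_Y (deduplicated):
  ∅ × ∅ = {} (∅)
  {x37, x38} × {d} = {(x37,d), (x38,d)}
  {x36, x37, x38} × {d} = {(x36,d), (x37,d), (x38,d)}
  {x37, x38} × {c, d} = {(x37,c), (x37,d), (x38,c), (x38,d)}
  {x36, x37, x38} × {c, d} = {(x36,c), (x36,d), (x37,c), (x37,d), (x38,c), (x38,d)}
These 5 distinct sets form the basis B.
Close under arbitrary unions to get τ_{X×Y}; counting gives |τ_{X×Y}| = 6.


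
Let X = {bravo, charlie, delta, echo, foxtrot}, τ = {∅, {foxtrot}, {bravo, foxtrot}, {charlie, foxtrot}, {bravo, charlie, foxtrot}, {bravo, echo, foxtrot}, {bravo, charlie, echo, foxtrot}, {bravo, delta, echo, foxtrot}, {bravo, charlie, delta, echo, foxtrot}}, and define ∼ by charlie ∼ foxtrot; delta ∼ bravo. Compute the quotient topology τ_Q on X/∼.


X/∼ = {[bravo=delta], [charlie=foxtrot], [echo]}; |τ_Q| = 3.

Equivalence classes: [bravo=delta], [charlie=foxtrot], [echo].
Quotient map π: X → X/∼ sends bravo ↦ [bravo=delta], charlie ↦ [charlie=foxtrot], delta ↦ [bravo=delta], echo ↦ [echo], foxtrot ↦ [charlie=foxtrot].
For each subset V ⊆ X/∼, compute π^{-1}(V) ⊆ X and check whether π^{-1}(V) ∈ τ. V is open in τ_Q iff π^{-1}(V) ∈ τ.
  V = {}: π^{-1}(V) = ∅ ∈ τ ✓.
  V = {[bravo=delta]}: π^{-1}(V) = {bravo, delta} ∉ τ ✗.
  V = {[charlie=foxtrot]}: π^{-1}(V) = {charlie, foxtrot} ∈ τ ✓.
  V = {[bravo=delta], [charlie=foxtrot]}: π^{-1}(V) = {bravo, charlie, delta, foxtrot} ∉ τ ✗.
  V = {[echo]}: π^{-1}(V) = {echo} ∉ τ ✗.
  V = {[bravo=delta], [echo]}: π^{-1}(V) = {bravo, delta, echo} ∉ τ ✗.
  V = {[charlie=foxtrot], [echo]}: π^{-1}(V) = {charlie, echo, foxtrot} ∉ τ ✗.
  V = {[bravo=delta], [charlie=foxtrot], [echo]}: π^{-1}(V) = {bravo, charlie, delta, echo, foxtrot} ∈ τ ✓.
Open sets in the quotient: τ_Q = {{}, {[charlie=foxtrot]}, {[bravo=delta], [charlie=foxtrot], [echo]}} (3 elements).


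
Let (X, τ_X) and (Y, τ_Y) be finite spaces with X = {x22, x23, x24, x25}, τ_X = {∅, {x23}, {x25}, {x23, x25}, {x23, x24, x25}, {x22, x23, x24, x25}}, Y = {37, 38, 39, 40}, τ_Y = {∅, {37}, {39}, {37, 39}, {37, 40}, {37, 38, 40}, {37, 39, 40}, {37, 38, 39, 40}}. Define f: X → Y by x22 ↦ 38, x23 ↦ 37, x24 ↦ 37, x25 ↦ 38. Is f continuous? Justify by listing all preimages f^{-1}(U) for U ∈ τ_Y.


f is NOT continuous.

Compute f^{-1}(U) for each U ∈ τ_Y:
  U = ∅: f^{-1}(U) = ∅ ∈ τ_X ✓.
  U = {37}: f^{-1}(U) = {x23, x24} ∉ τ_X ✗.
  U = {39}: f^{-1}(U) = ∅ ∈ τ_X ✓.
  U = {37, 39}: f^{-1}(U) = {x23, x24} ∉ τ_X ✗.
  U = {37, 40}: f^{-1}(U) = {x23, x24} ∉ τ_X ✗.
  U = {37, 38, 40}: f^{-1}(U) = {x22, x23, x24, x25} ∈ τ_X ✓.
  U = {37, 39, 40}: f^{-1}(U) = {x23, x24} ∉ τ_X ✗.
  U = {37, 38, 39, 40}: f^{-1}(U) = {x22, x23, x24, x25} ∈ τ_X ✓.
Found U = {37} with f^{-1}(U) = {x23, x24} not in τ_X. Therefore f is NOT continuous.


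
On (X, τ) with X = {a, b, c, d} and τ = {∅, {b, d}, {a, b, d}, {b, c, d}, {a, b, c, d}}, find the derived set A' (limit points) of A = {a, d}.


A' = {a, b, c}

For each x ∈ X, list the open sets U ∈ τ with x ∈ U, then check whether U ∩ (A ∖ {x}) ≠ ∅ for every such U.
  x = a: opens ∋ x are {a, b, d}, {a, b, c, d}; each meets A ∖ {a}, so x IS a limit point.
  x = b: opens ∋ x are {b, d}, {a, b, d}, {b, c, d}, {a, b, c, d}; each meets A ∖ {b}, so x IS a limit point.
  x = c: opens ∋ x are {b, c, d}, {a, b, c, d}; each meets A ∖ {c}, so x IS a limit point.
  x = d: open {b, d} ∋ x has {b, d} ∩ (A ∖ {d}) = ∅, so x is NOT a limit point.
Collecting: A' = {a, b, c}.


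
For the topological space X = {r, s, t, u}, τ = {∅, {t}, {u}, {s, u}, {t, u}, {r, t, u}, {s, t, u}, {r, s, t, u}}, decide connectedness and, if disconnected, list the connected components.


(X, τ) is connected.

Find clopen sets (U ∈ τ with X ∖ U ∈ τ):
  U = ∅, X ∖ U = {r, s, t, u} — both open, so U is clopen.
  U = {r, s, t, u}, X ∖ U = ∅ — both open, so U is clopen.
Only trivial clopens (∅ and X) exist, so (X, τ) is connected.
Compute connected components by grouping points that agree on all clopens:
  component: {r, s, t, u}


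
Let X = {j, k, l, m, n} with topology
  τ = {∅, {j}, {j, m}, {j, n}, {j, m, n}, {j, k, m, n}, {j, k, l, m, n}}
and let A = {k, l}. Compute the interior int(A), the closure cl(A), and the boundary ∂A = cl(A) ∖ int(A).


int(A) = ∅, cl(A) = {k, l}, ∂A = {k, l}.

Closed sets in (X, τ) are complements of opens:
  closed(X, τ) = {∅, {l}, {k, l}, {k, l, m}, {k, l, n}, {k, l, m, n}, {j, k, l, m, n}}.
int(A) = ⋃ {U ∈ τ : U ⊆ A}. Opens contained in A: ∅.
Taking the union of these: int(A) = ∅.
cl(A) = ⋂ {C closed : A ⊆ C}. Closed sets containing A: {k, l}, {k, l, m}, {k, l, n}, {k, l, m, n}, {j, k, l, m, n}.
Intersecting these: cl(A) = {k, l}.
∂A = cl(A) ∖ int(A) = {k, l} ∖ ∅ = {k, l}.


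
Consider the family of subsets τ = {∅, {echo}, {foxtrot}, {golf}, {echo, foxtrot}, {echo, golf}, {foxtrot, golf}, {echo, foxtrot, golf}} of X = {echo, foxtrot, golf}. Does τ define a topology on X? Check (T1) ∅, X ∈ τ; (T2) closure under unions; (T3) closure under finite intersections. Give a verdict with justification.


τ IS a topology on X.

Axiom (T1): ∅ ∈ τ? Yes; X ∈ τ? Yes.
Axiom (T2/T3): check pairwise unions and intersections of members of τ.
All pairwise intersections and unions checked — each lies in τ. Therefore τ satisfies (T1), (T2), (T3): it IS a topology on X.


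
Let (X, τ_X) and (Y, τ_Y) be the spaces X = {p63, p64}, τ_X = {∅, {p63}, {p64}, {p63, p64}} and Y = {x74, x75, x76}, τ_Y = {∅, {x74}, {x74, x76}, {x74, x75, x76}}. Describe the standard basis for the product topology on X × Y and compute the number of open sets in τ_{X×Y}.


Basis B = {∅ × ∅, {p63} × {x74}, {p64} × {x74}, {p63} × {x74, x76}, {p63, p64} × {x74}, {p64} × {x74, x76}, {p63} × {x74, x75, x76}, {p64} × {x74, x75, x76}, {p63, p64} × {x74, x76}, {p63, p64} × {x74, x75, x76}}; |τ_{X×Y}| = 16.

Enumerate products U × V with U ∈ τ_X, V ∈ τ_Y (deduplicated):
  ∅ × ∅ = {} (∅)
  {p63} × {x74} = {(p63,x74)}
  {p64} × {x74} = {(p64,x74)}
  {p63} × {x74, x76} = {(p63,x74), (p63,x76)}
  {p63, p64} × {x74} = {(p63,x74), (p64,x74)}
  {p64} × {x74, x76} = {(p64,x74), (p64,x76)}
  {p63} × {x74, x75, x76} = {(p63,x74), (p63,x75), (p63,x76)}
  {p64} × {x74, x75, x76} = {(p64,x74), (p64,x75), (p64,x76)}
  {p63, p64} × {x74, x76} = {(p63,x74), (p63,x76), (p64,x74), (p64,x76)}
  {p63, p64} × {x74, x75, x76} = {(p63,x74), (p63,x75), (p63,x76), (p64,x74), (p64,x75), (p64,x76)}
These 10 distinct sets form the basis B.
Close under arbitrary unions to get τ_{X×Y}; counting gives |τ_{X×Y}| = 16.


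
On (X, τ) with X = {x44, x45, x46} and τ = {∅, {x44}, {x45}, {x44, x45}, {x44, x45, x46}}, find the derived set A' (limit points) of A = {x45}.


A' = {x46}

For each x ∈ X, list the open sets U ∈ τ with x ∈ U, then check whether U ∩ (A ∖ {x}) ≠ ∅ for every such U.
  x = x44: open {x44} ∋ x has {x44} ∩ (A ∖ {x44}) = ∅, so x is NOT a limit point.
  x = x45: open {x45} ∋ x has {x45} ∩ (A ∖ {x45}) = ∅, so x is NOT a limit point.
  x = x46: opens ∋ x are {x44, x45, x46}; each meets A ∖ {x46}, so x IS a limit point.
Collecting: A' = {x46}.


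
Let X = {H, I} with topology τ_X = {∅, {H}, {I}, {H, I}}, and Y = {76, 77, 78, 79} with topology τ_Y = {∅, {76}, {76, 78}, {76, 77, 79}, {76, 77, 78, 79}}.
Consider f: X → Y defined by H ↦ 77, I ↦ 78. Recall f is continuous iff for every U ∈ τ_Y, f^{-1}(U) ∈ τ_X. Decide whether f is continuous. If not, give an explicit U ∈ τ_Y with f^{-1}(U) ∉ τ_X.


f IS continuous.

Compute f^{-1}(U) for each U ∈ τ_Y:
  U = ∅: f^{-1}(U) = ∅ ∈ τ_X ✓.
  U = {76}: f^{-1}(U) = ∅ ∈ τ_X ✓.
  U = {76, 78}: f^{-1}(U) = {I} ∈ τ_X ✓.
  U = {76, 77, 79}: f^{-1}(U) = {H} ∈ τ_X ✓.
  U = {76, 77, 78, 79}: f^{-1}(U) = {H, I} ∈ τ_X ✓.
Every preimage lies in τ_X, so f IS continuous.


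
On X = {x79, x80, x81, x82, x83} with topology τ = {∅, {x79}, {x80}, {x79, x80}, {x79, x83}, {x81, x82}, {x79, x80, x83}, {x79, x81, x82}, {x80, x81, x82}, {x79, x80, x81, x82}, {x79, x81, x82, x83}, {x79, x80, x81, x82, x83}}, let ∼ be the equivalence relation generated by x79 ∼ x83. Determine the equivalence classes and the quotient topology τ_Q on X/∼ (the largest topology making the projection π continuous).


X/∼ = {[x79=x83], [x80], [x81], [x82]}; |τ_Q| = 8.

Equivalence classes: [x79=x83], [x80], [x81], [x82].
Quotient map π: X → X/∼ sends x79 ↦ [x79=x83], x80 ↦ [x80], x81 ↦ [x81], x82 ↦ [x82], x83 ↦ [x79=x83].
For each subset V ⊆ X/∼, compute π^{-1}(V) ⊆ X and check whether π^{-1}(V) ∈ τ. V is open in τ_Q iff π^{-1}(V) ∈ τ.
  V = {}: π^{-1}(V) = ∅ ∈ τ ✓.
  V = {[x79=x83]}: π^{-1}(V) = {x79, x83} ∈ τ ✓.
  V = {[x80]}: π^{-1}(V) = {x80} ∈ τ ✓.
  V = {[x79=x83], [x80]}: π^{-1}(V) = {x79, x80, x83} ∈ τ ✓.
  V = {[x81]}: π^{-1}(V) = {x81} ∉ τ ✗.
  V = {[x79=x83], [x81]}: π^{-1}(V) = {x79, x81, x83} ∉ τ ✗.
  V = {[x80], [x81]}: π^{-1}(V) = {x80, x81} ∉ τ ✗.
  V = {[x79=x83], [x80], [x81]}: π^{-1}(V) = {x79, x80, x81, x83} ∉ τ ✗.
  V = {[x82]}: π^{-1}(V) = {x82} ∉ τ ✗.
  V = {[x79=x83], [x82]}: π^{-1}(V) = {x79, x82, x83} ∉ τ ✗.
  V = {[x80], [x82]}: π^{-1}(V) = {x80, x82} ∉ τ ✗.
  V = {[x79=x83], [x80], [x82]}: π^{-1}(V) = {x79, x80, x82, x83} ∉ τ ✗.
  V = {[x81], [x82]}: π^{-1}(V) = {x81, x82} ∈ τ ✓.
  V = {[x79=x83], [x81], [x82]}: π^{-1}(V) = {x79, x81, x82, x83} ∈ τ ✓.
  V = {[x80], [x81], [x82]}: π^{-1}(V) = {x80, x81, x82} ∈ τ ✓.
  V = {[x79=x83], [x80], [x81], [x82]}: π^{-1}(V) = {x79, x80, x81, x82, x83} ∈ τ ✓.
Open sets in the quotient: τ_Q = {{}, {[x79=x83]}, {[x80]}, {[x79=x83], [x80]}, {[x81], [x82]}, {[x79=x83], [x81], [x82]}, {[x80], [x81], [x82]}, {[x79=x83], [x80], [x81], [x82]}} (8 elements).


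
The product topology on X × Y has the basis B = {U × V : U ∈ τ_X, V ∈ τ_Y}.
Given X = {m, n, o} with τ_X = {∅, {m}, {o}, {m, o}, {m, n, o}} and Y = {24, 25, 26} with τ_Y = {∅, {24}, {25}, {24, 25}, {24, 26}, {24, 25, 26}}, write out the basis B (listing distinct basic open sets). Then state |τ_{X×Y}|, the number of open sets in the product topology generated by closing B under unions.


Basis B = {∅ × ∅, {m} × {24}, {m} × {25}, {o} × {24}, {o} × {25}, {m} × {24, 25}, {m} × {24, 26}, {m, o} × {24}, {m, o} × {25}, {o} × {24, 25}, {o} × {24, 26}, {m} × {24, 25, 26}, {m, n, o} × {24}, {m, n, o} × {25}, {o} × {24, 25, 26}, {m, o} × {24, 25}, {m, o} × {24, 26}, {m, o} × {24, 25, 26}, {m, n, o} × {24, 25}, {m, n, o} × {24, 26}, {m, n, o} × {24, 25, 26}}; |τ_{X×Y}| = 70.

Enumerate products U × V with U ∈ τ_X, V ∈ τ_Y (deduplicated):
  ∅ × ∅ = {} (∅)
  {m} × {24} = {(m,24)}
  {m} × {25} = {(m,25)}
  {o} × {24} = {(o,24)}
  {o} × {25} = {(o,25)}
  {m} × {24, 25} = {(m,24), (m,25)}
  {m} × {24, 26} = {(m,24), (m,26)}
  {m, o} × {24} = {(m,24), (o,24)}
  {m, o} × {25} = {(m,25), (o,25)}
  {o} × {24, 25} = {(o,24), (o,25)}
  {o} × {24, 26} = {(o,24), (o,26)}
  {m} × {24, 25, 26} = {(m,24), (m,25), (m,26)}
  {m, n, o} × {24} = {(m,24), (n,24), (o,24)}
  {m, n, o} × {25} = {(m,25), (n,25), (o,25)}
  {o} × {24, 25, 26} = {(o,24), (o,25), (o,26)}
  {m, o} × {24, 25} = {(m,24), (m,25), (o,24), (o,25)}
  {m, o} × {24, 26} = {(m,24), (m,26), (o,24), (o,26)}
  {m, o} × {24, 25, 26} = {(m,24), (m,25), (m,26), (o,24), (o,25), (o,26)}
  {m, n, o} × {24, 25} = {(m,24), (m,25), (n,24), (n,25), (o,24), (o,25)}
  {m, n, o} × {24, 26} = {(m,24), (m,26), (n,24), (n,26), (o,24), (o,26)}
  {m, n, o} × {24, 25, 26} = {(m,24), (m,25), (m,26), (n,24), (n,25), (n,26), (o,24), (o,25), (o,26)}
These 21 distinct sets form the basis B.
Close under arbitrary unions to get τ_{X×Y}; counting gives |τ_{X×Y}| = 70.


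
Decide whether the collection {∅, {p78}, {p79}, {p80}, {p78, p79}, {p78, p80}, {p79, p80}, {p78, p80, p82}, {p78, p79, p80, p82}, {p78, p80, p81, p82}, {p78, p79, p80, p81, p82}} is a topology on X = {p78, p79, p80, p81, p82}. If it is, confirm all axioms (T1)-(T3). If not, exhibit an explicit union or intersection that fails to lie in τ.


τ is NOT a topology on X.

Axiom (T1): ∅ ∈ τ? Yes; X ∈ τ? Yes.
Axiom (T2/T3): check pairwise unions and intersections of members of τ.
Counterexample for (T2): {p78} ∪ {p79, p80} = {p78, p79, p80} ∉ τ. Therefore τ is NOT a topology.


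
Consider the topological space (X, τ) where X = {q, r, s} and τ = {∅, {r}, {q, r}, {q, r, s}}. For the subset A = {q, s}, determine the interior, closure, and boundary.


int(A) = ∅, cl(A) = {q, s}, ∂A = {q, s}.

Closed sets in (X, τ) are complements of opens:
  closed(X, τ) = {∅, {s}, {q, s}, {q, r, s}}.
int(A) = ⋃ {U ∈ τ : U ⊆ A}. Opens contained in A: ∅.
Taking the union of these: int(A) = ∅.
cl(A) = ⋂ {C closed : A ⊆ C}. Closed sets containing A: {q, s}, {q, r, s}.
Intersecting these: cl(A) = {q, s}.
∂A = cl(A) ∖ int(A) = {q, s} ∖ ∅ = {q, s}.
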